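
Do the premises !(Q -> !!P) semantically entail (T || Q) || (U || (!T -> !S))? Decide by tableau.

Initial set: {T !(Q -> !!P); F ((T || Q) || (U || (!T -> !S)))}.
T !(Q -> !!P): α-rule — add T Q, F !!P.
F ((T || Q) || (U || (!T -> !S))): α-rule — add F (T || Q), F (U || (!T -> !S)).
F !!P: drop double negation, giving F P.
F (T || Q): α-rule — add F T, F Q.
× closes — contains both Q and !Q.
All 1 branch closes.
Every branch closed, so the premises entail the conclusion.

Yes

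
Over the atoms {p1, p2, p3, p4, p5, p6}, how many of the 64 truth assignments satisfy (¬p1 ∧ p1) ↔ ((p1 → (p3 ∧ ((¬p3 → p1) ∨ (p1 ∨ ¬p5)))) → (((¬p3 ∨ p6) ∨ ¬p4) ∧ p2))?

28

Initial set: {T ((¬p1 ∧ p1) ↔ ((p1 → (p3 ∧ ((¬p3 → p1) ∨ (p1 ∨ ¬p5)))) → (((¬p3 ∨ p6) ∨ ¬p4) ∧ p2)))}.
T ((¬p1 ∧ p1) ↔ ((p1 → (p3 ∧ ((¬p3 → p1) ∨ (p1 ∨ ¬p5)))) → (((¬p3 ∨ p6) ∨ ¬p4) ∧ p2))): β-rule — branch into T (¬p1 ∧ p1), T ((p1 → (p3 ∧ ((¬p3 → p1) ∨ (p1 ∨ ¬p5)))) → (((¬p3 ∨ p6) ∨ ¬p4) ∧ p2))  //  F (¬p1 ∧ p1), F ((p1 → (p3 ∧ ((¬p3 → p1) ∨ (p1 ∨ ¬p5)))) → (((¬p3 ∨ p6) ∨ ¬p4) ∧ p2)).
  branch 1 (add T (¬p1 ∧ p1), T ((p1 → (p3 ∧ ((¬p3 → p1) ∨ (p1 ∨ ¬p5)))) → (((¬p3 ∨ p6) ∨ ¬p4) ∧ p2))):
    T (¬p1 ∧ p1): α-rule — add T ¬p1, T p1.
    × closes — contains both p1 and ¬p1.
  branch 2 (add F (¬p1 ∧ p1), F ((p1 → (p3 ∧ ((¬p3 → p1) ∨ (p1 ∨ ¬p5)))) → (((¬p3 ∨ p6) ∨ ¬p4) ∧ p2))):
    F ((p1 → (p3 ∧ ((¬p3 → p1) ∨ (p1 ∨ ¬p5)))) → (((¬p3 ∨ p6) ∨ ¬p4) ∧ p2)): α-rule — add T (p1 → (p3 ∧ ((¬p3 → p1) ∨ (p1 ∨ ¬p5)))), F (((¬p3 ∨ p6) ∨ ¬p4) ∧ p2).
    F (¬p1 ∧ p1): β-rule — branch into F ¬p1  //  F p1.
      branch 2.1 (add F ¬p1):
        T (p1 → (p3 ∧ ((¬p3 → p1) ∨ (p1 ∨ ¬p5)))): β-rule — branch into F p1  //  T (p3 ∧ ((¬p3 → p1) ∨ (p1 ∨ ¬p5))).
          branch 2.1.1 (add F p1):
            × closes — contains both p1 and ¬p1.
          branch 2.1.2 (add T (p3 ∧ ((¬p3 → p1) ∨ (p1 ∨ ¬p5)))):
            T (p3 ∧ ((¬p3 → p1) ∨ (p1 ∨ ¬p5))): α-rule — add T p3, T ((¬p3 → p1) ∨ (p1 ∨ ¬p5)).
            F (((¬p3 ∨ p6) ∨ ¬p4) ∧ p2): β-rule — branch into F ((¬p3 ∨ p6) ∨ ¬p4)  //  F p2.
              branch 2.1.2.1 (add F ((¬p3 ∨ p6) ∨ ¬p4)):
                F ((¬p3 ∨ p6) ∨ ¬p4): α-rule — add F (¬p3 ∨ p6), F ¬p4.
                F (¬p3 ∨ p6): α-rule — add F ¬p3, F p6.
                T ((¬p3 → p1) ∨ (p1 ∨ ¬p5)): β-rule — branch into T (¬p3 → p1)  //  T (p1 ∨ ¬p5).
                  branch 2.1.2.1.1 (add T (¬p3 → p1)):
                    T (¬p3 → p1): β-rule — branch into F ¬p3  //  T p1.
                      branch 2.1.2.1.1.1 (add F ¬p3):
                        ○ open, literals {p1=1, p3=1, p4=1, p6=0}.
                      branch 2.1.2.1.1.2 (add T p1):
                        ○ open, literals {p1=1, p3=1, p4=1, p6=0}.
                  branch 2.1.2.1.2 (add T (p1 ∨ ¬p5)):
                    T (p1 ∨ ¬p5): β-rule — branch into T p1  //  T ¬p5.
                      branch 2.1.2.1.2.1 (add T p1):
                        ○ open, literals {p1=1, p3=1, p4=1, p6=0}.
                      branch 2.1.2.1.2.2 (add T ¬p5):
                        ○ open, literals {p1=1, p3=1, p4=1, p5=0, p6=0}.
              branch 2.1.2.2 (add F p2):
                T ((¬p3 → p1) ∨ (p1 ∨ ¬p5)): β-rule — branch into T (¬p3 → p1)  //  T (p1 ∨ ¬p5).
                  branch 2.1.2.2.1 (add T (¬p3 → p1)):
                    T (¬p3 → p1): β-rule — branch into F ¬p3  //  T p1.
                      branch 2.1.2.2.1.1 (add F ¬p3):
                        ○ open, literals {p1=1, p2=0, p3=1}.
                      branch 2.1.2.2.1.2 (add T p1):
                        ○ open, literals {p1=1, p2=0, p3=1}.
                  branch 2.1.2.2.2 (add T (p1 ∨ ¬p5)):
                    T (p1 ∨ ¬p5): β-rule — branch into T p1  //  T ¬p5.
                      branch 2.1.2.2.2.1 (add T p1):
                        ○ open, literals {p1=1, p2=0, p3=1}.
                      branch 2.1.2.2.2.2 (add T ¬p5):
                        ○ open, literals {p1=1, p2=0, p3=1, p5=0}.
      branch 2.2 (add F p1):
        T (p1 → (p3 ∧ ((¬p3 → p1) ∨ (p1 ∨ ¬p5)))): β-rule — branch into F p1  //  T (p3 ∧ ((¬p3 → p1) ∨ (p1 ∨ ¬p5))).
          branch 2.2.1 (add F p1):
            F (((¬p3 ∨ p6) ∨ ¬p4) ∧ p2): β-rule — branch into F ((¬p3 ∨ p6) ∨ ¬p4)  //  F p2.
              branch 2.2.1.1 (add F ((¬p3 ∨ p6) ∨ ¬p4)):
                F ((¬p3 ∨ p6) ∨ ¬p4): α-rule — add F (¬p3 ∨ p6), F ¬p4.
                F (¬p3 ∨ p6): α-rule — add F ¬p3, F p6.
                ○ open, literals {p1=0, p3=1, p4=1, p6=0}.
              branch 2.2.1.2 (add F p2):
                ○ open, literals {p1=0, p2=0}.
          branch 2.2.2 (add T (p3 ∧ ((¬p3 → p1) ∨ (p1 ∨ ¬p5)))):
            T (p3 ∧ ((¬p3 → p1) ∨ (p1 ∨ ¬p5))): α-rule — add T p3, T ((¬p3 → p1) ∨ (p1 ∨ ¬p5)).
            F (((¬p3 ∨ p6) ∨ ¬p4) ∧ p2): β-rule — branch into F ((¬p3 ∨ p6) ∨ ¬p4)  //  F p2.
              branch 2.2.2.1 (add F ((¬p3 ∨ p6) ∨ ¬p4)):
                F ((¬p3 ∨ p6) ∨ ¬p4): α-rule — add F (¬p3 ∨ p6), F ¬p4.
                F (¬p3 ∨ p6): α-rule — add F ¬p3, F p6.
                T ((¬p3 → p1) ∨ (p1 ∨ ¬p5)): β-rule — branch into T (¬p3 → p1)  //  T (p1 ∨ ¬p5).
                  branch 2.2.2.1.1 (add T (¬p3 → p1)):
                    T (¬p3 → p1): β-rule — branch into F ¬p3  //  T p1.
                      branch 2.2.2.1.1.1 (add F ¬p3):
                        ○ open, literals {p1=0, p3=1, p4=1, p6=0}.
                      branch 2.2.2.1.1.2 (add T p1):
                        × closes — contains both p1 and ¬p1.
                  branch 2.2.2.1.2 (add T (p1 ∨ ¬p5)):
                    T (p1 ∨ ¬p5): β-rule — branch into T p1  //  T ¬p5.
                      branch 2.2.2.1.2.1 (add T p1):
                        × closes — contains both p1 and ¬p1.
                      branch 2.2.2.1.2.2 (add T ¬p5):
                        ○ open, literals {p1=0, p3=1, p4=1, p5=0, p6=0}.
              branch 2.2.2.2 (add F p2):
                T ((¬p3 → p1) ∨ (p1 ∨ ¬p5)): β-rule — branch into T (¬p3 → p1)  //  T (p1 ∨ ¬p5).
                  branch 2.2.2.2.1 (add T (¬p3 → p1)):
                    T (¬p3 → p1): β-rule — branch into F ¬p3  //  T p1.
                      branch 2.2.2.2.1.1 (add F ¬p3):
                        ○ open, literals {p1=0, p2=0, p3=1}.
                      branch 2.2.2.2.1.2 (add T p1):
                        × closes — contains both p1 and ¬p1.
                  branch 2.2.2.2.2 (add T (p1 ∨ ¬p5)):
                    T (p1 ∨ ¬p5): β-rule — branch into T p1  //  T ¬p5.
                      branch 2.2.2.2.2.1 (add T p1):
                        × closes — contains both p1 and ¬p1.
                      branch 2.2.2.2.2.2 (add T ¬p5):
                        ○ open, literals {p1=0, p2=0, p3=1, p5=0}.
6 branches closed, 14 open.
Each open branch fixes some atoms; the unmentioned ones are free. Counting distinct full assignments: branch {p1=1, p3=1, p4=1, p6=0} (p2, p5) contributes 4 new; branch {p1=1, p3=1, p4=1, p6=0} (p2, p5) contributes 0 new; branch {p1=1, p3=1, p4=1, p6=0} (p2, p5) contributes 0 new; branch {p1=1, p3=1, p4=1, p5=0, p6=0} (p2) contributes 0 new; branch {p1=1, p2=0, p3=1} (p4, p5, p6) contributes 6 new; branch {p1=1, p2=0, p3=1} (p4, p5, p6) contributes 0 new; branch {p1=1, p2=0, p3=1} (p4, p5, p6) contributes 0 new; branch {p1=1, p2=0, p3=1, p5=0} (p4, p6) contributes 0 new; branch {p1=0, p3=1, p4=1, p6=0} (p2, p5) contributes 4 new; branch {p1=0, p2=0} (p3, p4, p5, p6) contributes 14 new; branch {p1=0, p3=1, p4=1, p6=0} (p2, p5) contributes 0 new; branch {p1=0, p3=1, p4=1, p5=0, p6=0} (p2) contributes 0 new; branch {p1=0, p2=0, p3=1} (p4, p5, p6) contributes 0 new; branch {p1=0, p2=0, p3=1, p5=0} (p4, p6) contributes 0 new. Total: 28.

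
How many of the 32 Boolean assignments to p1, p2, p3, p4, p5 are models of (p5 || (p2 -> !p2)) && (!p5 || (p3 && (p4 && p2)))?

Initial set: {T ((p5 || (p2 -> !p2)) && (!p5 || (p3 && (p4 && p2))))}.
T ((p5 || (p2 -> !p2)) && (!p5 || (p3 && (p4 && p2)))): α-rule — add T (p5 || (p2 -> !p2)), T (!p5 || (p3 && (p4 && p2))).
T (p5 || (p2 -> !p2)): β-rule — branch into T p5  //  T (p2 -> !p2).
  branch 1 (add T p5):
    T (!p5 || (p3 && (p4 && p2))): β-rule — branch into T !p5  //  T (p3 && (p4 && p2)).
      branch 1.1 (add T !p5):
        × closes — contains both p5 and !p5.
      branch 1.2 (add T (p3 && (p4 && p2))):
        T (p3 && (p4 && p2)): α-rule — add T p3, T (p4 && p2).
        T (p4 && p2): α-rule — add T p4, T p2.
        ○ open, literals {p2=true, p3=true, p4=true, p5=true}.
  branch 2 (add T (p2 -> !p2)):
    T (!p5 || (p3 && (p4 && p2))): β-rule — branch into T !p5  //  T (p3 && (p4 && p2)).
      branch 2.1 (add T !p5):
        T (p2 -> !p2): β-rule — branch into F p2  //  T !p2.
          branch 2.1.1 (add F p2):
            ○ open, literals {p2=false, p5=false}.
          branch 2.1.2 (add T !p2):
            ○ open, literals {p2=false, p5=false}.
      branch 2.2 (add T (p3 && (p4 && p2))):
        T (p3 && (p4 && p2)): α-rule — add T p3, T (p4 && p2).
        T (p4 && p2): α-rule — add T p4, T p2.
        T (p2 -> !p2): β-rule — branch into F p2  //  T !p2.
          branch 2.2.1 (add F p2):
            × closes — contains both p2 and !p2.
          branch 2.2.2 (add T !p2):
            × closes — contains both p2 and !p2.
3 branches closed, 3 open.
Each open branch fixes some atoms; the unmentioned ones are free. Counting distinct full assignments: branch {p2=true, p3=true, p4=true, p5=true} (p1) contributes 2 new; branch {p2=false, p5=false} (p1, p3, p4) contributes 8 new; branch {p2=false, p5=false} (p1, p3, p4) contributes 0 new. Total: 10.

10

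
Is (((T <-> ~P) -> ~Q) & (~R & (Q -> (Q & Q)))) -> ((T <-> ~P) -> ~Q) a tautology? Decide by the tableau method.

Valid

Assume the negation and expand:
Initial set: {F ((((T <-> ~P) -> ~Q) & (~R & (Q -> (Q & Q)))) -> ((T <-> ~P) -> ~Q))}.
F ((((T <-> ~P) -> ~Q) & (~R & (Q -> (Q & Q)))) -> ((T <-> ~P) -> ~Q)): α-rule — add T (((T <-> ~P) -> ~Q) & (~R & (Q -> (Q & Q)))), F ((T <-> ~P) -> ~Q).
T (((T <-> ~P) -> ~Q) & (~R & (Q -> (Q & Q)))): α-rule — add T ((T <-> ~P) -> ~Q), T (~R & (Q -> (Q & Q))).
F ((T <-> ~P) -> ~Q): α-rule — add T (T <-> ~P), F ~Q.
T (~R & (Q -> (Q & Q))): α-rule — add T ~R, T (Q -> (Q & Q)).
T ((T <-> ~P) -> ~Q): β-rule — branch into F (T <-> ~P)  //  T ~Q.
  branch 1 (add F (T <-> ~P)):
    T (T <-> ~P): β-rule — branch into T T, T ~P  //  F T, F ~P.
      branch 1.1 (add T T, T ~P):
        T (Q -> (Q & Q)): β-rule — branch into F Q  //  T (Q & Q).
          branch 1.1.1 (add F Q):
            × closes — contains both Q and ~Q.
          branch 1.1.2 (add T (Q & Q)):
            T (Q & Q): α-rule — add T Q, T Q.
            F (T <-> ~P): β-rule — branch into T T, F ~P  //  F T, T ~P.
              branch 1.1.2.1 (add T T, F ~P):
                × closes — contains both P and ~P.
              branch 1.1.2.2 (add F T, T ~P):
                × closes — contains both T and ~T.
      branch 1.2 (add F T, F ~P):
        T (Q -> (Q & Q)): β-rule — branch into F Q  //  T (Q & Q).
          branch 1.2.1 (add F Q):
            × closes — contains both Q and ~Q.
          branch 1.2.2 (add T (Q & Q)):
            T (Q & Q): α-rule — add T Q, T Q.
            F (T <-> ~P): β-rule — branch into T T, F ~P  //  F T, T ~P.
              branch 1.2.2.1 (add T T, F ~P):
                × closes — contains both T and ~T.
              branch 1.2.2.2 (add F T, T ~P):
                × closes — contains both P and ~P.
  branch 2 (add T ~Q):
    × closes — contains both Q and ~Q.
All 7 branches close.
Every branch closed, so the negation is unsatisfiable and the formula is valid.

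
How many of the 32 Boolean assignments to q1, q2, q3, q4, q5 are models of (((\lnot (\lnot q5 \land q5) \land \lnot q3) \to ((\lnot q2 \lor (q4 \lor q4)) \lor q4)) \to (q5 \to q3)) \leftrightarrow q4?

14

Initial set: {((((\lnot (\lnot q5 \land q5) \land \lnot q3) \to ((\lnot q2 \lor (q4 \lor q4)) \lor q4)) \to (q5 \to q3)) \leftrightarrow q4)}.
((((\lnot (\lnot q5 \land q5) \land \lnot q3) \to ((\lnot q2 \lor (q4 \lor q4)) \lor q4)) \to (q5 \to q3)) \leftrightarrow q4): β-rule — branch into (((\lnot (\lnot q5 \land q5) \land \lnot q3) \to ((\lnot q2 \lor (q4 \lor q4)) \lor q4)) \to (q5 \to q3)), q4  //  \lnot (((\lnot (\lnot q5 \land q5) \land \lnot q3) \to ((\lnot q2 \lor (q4 \lor q4)) \lor q4)) \to (q5 \to q3)), \lnot q4.
  branch 1 (add (((\lnot (\lnot q5 \land q5) \land \lnot q3) \to ((\lnot q2 \lor (q4 \lor q4)) \lor q4)) \to (q5 \to q3)), q4):
    (((\lnot (\lnot q5 \land q5) \land \lnot q3) \to ((\lnot q2 \lor (q4 \lor q4)) \lor q4)) \to (q5 \to q3)): β-rule — branch into \lnot ((\lnot (\lnot q5 \land q5) \land \lnot q3) \to ((\lnot q2 \lor (q4 \lor q4)) \lor q4))  //  (q5 \to q3).
      branch 1.1 (add \lnot ((\lnot (\lnot q5 \land q5) \land \lnot q3) \to ((\lnot q2 \lor (q4 \lor q4)) \lor q4))):
        \lnot ((\lnot (\lnot q5 \land q5) \land \lnot q3) \to ((\lnot q2 \lor (q4 \lor q4)) \lor q4)): α-rule — add (\lnot (\lnot q5 \land q5) \land \lnot q3), \lnot ((\lnot q2 \lor (q4 \lor q4)) \lor q4).
        (\lnot (\lnot q5 \land q5) \land \lnot q3): α-rule — add \lnot (\lnot q5 \land q5), \lnot q3.
        \lnot ((\lnot q2 \lor (q4 \lor q4)) \lor q4): α-rule — add \lnot (\lnot q2 \lor (q4 \lor q4)), \lnot q4.
        × closes — contains both q4 and \lnot q4.
      branch 1.2 (add (q5 \to q3)):
        (q5 \to q3): β-rule — branch into \lnot q5  //  q3.
          branch 1.2.1 (add \lnot q5):
            ○ open, literals {q4=true, q5=false}.
          branch 1.2.2 (add q3):
            ○ open, literals {q3=true, q4=true}.
  branch 2 (add \lnot (((\lnot (\lnot q5 \land q5) \land \lnot q3) \to ((\lnot q2 \lor (q4 \lor q4)) \lor q4)) \to (q5 \to q3)), \lnot q4):
    \lnot (((\lnot (\lnot q5 \land q5) \land \lnot q3) \to ((\lnot q2 \lor (q4 \lor q4)) \lor q4)) \to (q5 \to q3)): α-rule — add ((\lnot (\lnot q5 \land q5) \land \lnot q3) \to ((\lnot q2 \lor (q4 \lor q4)) \lor q4)), \lnot (q5 \to q3).
    \lnot (q5 \to q3): α-rule — add q5, \lnot q3.
    ((\lnot (\lnot q5 \land q5) \land \lnot q3) \to ((\lnot q2 \lor (q4 \lor q4)) \lor q4)): β-rule — branch into \lnot (\lnot (\lnot q5 \land q5) \land \lnot q3)  //  ((\lnot q2 \lor (q4 \lor q4)) \lor q4).
      branch 2.1 (add \lnot (\lnot (\lnot q5 \land q5) \land \lnot q3)):
        \lnot (\lnot (\lnot q5 \land q5) \land \lnot q3): β-rule — branch into \lnot \lnot (\lnot q5 \land q5)  //  \lnot \lnot q3.
          branch 2.1.1 (add \lnot \lnot (\lnot q5 \land q5)):
            \lnot \lnot (\lnot q5 \land q5): α-rule — add \lnot q5, q5.
            × closes — contains both q5 and \lnot q5.
          branch 2.1.2 (add \lnot \lnot q3):
            × closes — contains both q3 and \lnot q3.
      branch 2.2 (add ((\lnot q2 \lor (q4 \lor q4)) \lor q4)):
        ((\lnot q2 \lor (q4 \lor q4)) \lor q4): β-rule — branch into (\lnot q2 \lor (q4 \lor q4))  //  q4.
          branch 2.2.1 (add (\lnot q2 \lor (q4 \lor q4))):
            (\lnot q2 \lor (q4 \lor q4)): β-rule — branch into \lnot q2  //  (q4 \lor q4).
              branch 2.2.1.1 (add \lnot q2):
                ○ open, literals {q2=false, q3=false, q4=false, q5=true}.
              branch 2.2.1.2 (add (q4 \lor q4)):
                (q4 \lor q4): β-rule — branch into q4  //  q4.
                  branch 2.2.1.2.1 (add q4):
                    × closes — contains both q4 and \lnot q4.
                  branch 2.2.1.2.2 (add q4):
                    × closes — contains both q4 and \lnot q4.
          branch 2.2.2 (add q4):
            × closes — contains both q4 and \lnot q4.
6 branches closed, 3 open.
Each open branch fixes some atoms; the unmentioned ones are free. Counting distinct full assignments: branch {q4=true, q5=false} (q1, q2, q3) contributes 8 new; branch {q3=true, q4=true} (q1, q2, q5) contributes 4 new; branch {q2=false, q3=false, q4=false, q5=true} (q1) contributes 2 new. Total: 14.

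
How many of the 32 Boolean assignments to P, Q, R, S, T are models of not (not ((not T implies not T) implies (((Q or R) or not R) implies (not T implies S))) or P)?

12

Initial set: {not (not ((not T implies not T) implies (((Q or R) or not R) implies (not T implies S))) or P)}.
not (not ((not T implies not T) implies (((Q or R) or not R) implies (not T implies S))) or P): α-rule — add not not ((not T implies not T) implies (((Q or R) or not R) implies (not T implies S))), not P.
not not ((not T implies not T) implies (((Q or R) or not R) implies (not T implies S))): β-rule — branch into not (not T implies not T)  //  (((Q or R) or not R) implies (not T implies S)).
  branch 1 (add not (not T implies not T)):
    not (not T implies not T): α-rule — add not T, not not T.
    × closes — contains both T and not T.
  branch 2 (add (((Q or R) or not R) implies (not T implies S))):
    (((Q or R) or not R) implies (not T implies S)): β-rule — branch into not ((Q or R) or not R)  //  (not T implies S).
      branch 2.1 (add not ((Q or R) or not R)):
        not ((Q or R) or not R): α-rule — add not (Q or R), not not R.
        not (Q or R): α-rule — add not Q, not R.
        × closes — contains both R and not R.
      branch 2.2 (add (not T implies S)):
        (not T implies S): β-rule — branch into not not T  //  S.
          branch 2.2.1 (add not not T):
            ○ open, literals {P=F, T=T}.
          branch 2.2.2 (add S):
            ○ open, literals {P=F, S=T}.
2 branches closed, 2 open.
Each open branch fixes some atoms; the unmentioned ones are free. Counting distinct full assignments: branch {P=F, T=T} (Q, R, S) contributes 8 new; branch {P=F, S=T} (Q, R, T) contributes 4 new. Total: 12.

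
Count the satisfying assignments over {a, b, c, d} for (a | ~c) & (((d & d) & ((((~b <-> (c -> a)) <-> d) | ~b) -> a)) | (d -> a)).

11

Initial set: {((a | ~c) & (((d & d) & ((((~b <-> (c -> a)) <-> d) | ~b) -> a)) | (d -> a)))}.
((a | ~c) & (((d & d) & ((((~b <-> (c -> a)) <-> d) | ~b) -> a)) | (d -> a))): α-rule — add (a | ~c), (((d & d) & ((((~b <-> (c -> a)) <-> d) | ~b) -> a)) | (d -> a)).
(a | ~c): β-rule — branch into a  //  ~c.
  branch 1 (add a):
    (((d & d) & ((((~b <-> (c -> a)) <-> d) | ~b) -> a)) | (d -> a)): β-rule — branch into ((d & d) & ((((~b <-> (c -> a)) <-> d) | ~b) -> a))  //  (d -> a).
      branch 1.1 (add ((d & d) & ((((~b <-> (c -> a)) <-> d) | ~b) -> a))):
        ((d & d) & ((((~b <-> (c -> a)) <-> d) | ~b) -> a)): α-rule — add (d & d), ((((~b <-> (c -> a)) <-> d) | ~b) -> a).
        (d & d): α-rule — add d, d.
        ((((~b <-> (c -> a)) <-> d) | ~b) -> a): β-rule — branch into ~(((~b <-> (c -> a)) <-> d) | ~b)  //  a.
          branch 1.1.1 (add ~(((~b <-> (c -> a)) <-> d) | ~b)):
            ~(((~b <-> (c -> a)) <-> d) | ~b): α-rule — add ~((~b <-> (c -> a)) <-> d), ~~b.
            ~((~b <-> (c -> a)) <-> d): β-rule — branch into (~b <-> (c -> a)), ~d  //  ~(~b <-> (c -> a)), d.
              branch 1.1.1.1 (add (~b <-> (c -> a)), ~d):
                × closes — contains both d and ~d.
              branch 1.1.1.2 (add ~(~b <-> (c -> a)), d):
                ~(~b <-> (c -> a)): β-rule — branch into ~b, ~(c -> a)  //  ~~b, (c -> a).
                  branch 1.1.1.2.1 (add ~b, ~(c -> a)):
                    × closes — contains both b and ~b.
                  branch 1.1.1.2.2 (add ~~b, (c -> a)):
                    (c -> a): β-rule — branch into ~c  //  a.
                      branch 1.1.1.2.2.1 (add ~c):
                        ○ open, literals {a=1, b=1, c=0, d=1}.
                      branch 1.1.1.2.2.2 (add a):
                        ○ open, literals {a=1, b=1, d=1}.
          branch 1.1.2 (add a):
            ○ open, literals {a=1, d=1}.
      branch 1.2 (add (d -> a)):
        (d -> a): β-rule — branch into ~d  //  a.
          branch 1.2.1 (add ~d):
            ○ open, literals {a=1, d=0}.
          branch 1.2.2 (add a):
            ○ open, literals {a=1}.
  branch 2 (add ~c):
    (((d & d) & ((((~b <-> (c -> a)) <-> d) | ~b) -> a)) | (d -> a)): β-rule — branch into ((d & d) & ((((~b <-> (c -> a)) <-> d) | ~b) -> a))  //  (d -> a).
      branch 2.1 (add ((d & d) & ((((~b <-> (c -> a)) <-> d) | ~b) -> a))):
        ((d & d) & ((((~b <-> (c -> a)) <-> d) | ~b) -> a)): α-rule — add (d & d), ((((~b <-> (c -> a)) <-> d) | ~b) -> a).
        (d & d): α-rule — add d, d.
        ((((~b <-> (c -> a)) <-> d) | ~b) -> a): β-rule — branch into ~(((~b <-> (c -> a)) <-> d) | ~b)  //  a.
          branch 2.1.1 (add ~(((~b <-> (c -> a)) <-> d) | ~b)):
            ~(((~b <-> (c -> a)) <-> d) | ~b): α-rule — add ~((~b <-> (c -> a)) <-> d), ~~b.
            ~((~b <-> (c -> a)) <-> d): β-rule — branch into (~b <-> (c -> a)), ~d  //  ~(~b <-> (c -> a)), d.
              branch 2.1.1.1 (add (~b <-> (c -> a)), ~d):
                × closes — contains both d and ~d.
              branch 2.1.1.2 (add ~(~b <-> (c -> a)), d):
                ~(~b <-> (c -> a)): β-rule — branch into ~b, ~(c -> a)  //  ~~b, (c -> a).
                  branch 2.1.1.2.1 (add ~b, ~(c -> a)):
                    × closes — contains both b and ~b.
                  branch 2.1.1.2.2 (add ~~b, (c -> a)):
                    (c -> a): β-rule — branch into ~c  //  a.
                      branch 2.1.1.2.2.1 (add ~c):
                        ○ open, literals {b=1, c=0, d=1}.
                      branch 2.1.1.2.2.2 (add a):
                        ○ open, literals {a=1, b=1, c=0, d=1}.
          branch 2.1.2 (add a):
            ○ open, literals {a=1, c=0, d=1}.
      branch 2.2 (add (d -> a)):
        (d -> a): β-rule — branch into ~d  //  a.
          branch 2.2.1 (add ~d):
            ○ open, literals {c=0, d=0}.
          branch 2.2.2 (add a):
            ○ open, literals {a=1, c=0}.
4 branches closed, 10 open.
Each open branch fixes some atoms; the unmentioned ones are free. Counting distinct full assignments: branch {a=1, b=1, c=0, d=1} (none free) contributes 1 new; branch {a=1, b=1, d=1} (c) contributes 1 new; branch {a=1, d=1} (b, c) contributes 2 new; branch {a=1, d=0} (b, c) contributes 4 new; branch {a=1} (b, c, d) contributes 0 new; branch {b=1, c=0, d=1} (a) contributes 1 new; branch {a=1, b=1, c=0, d=1} (none free) contributes 0 new; branch {a=1, c=0, d=1} (b) contributes 0 new; branch {c=0, d=0} (a, b) contributes 2 new; branch {a=1, c=0} (b, d) contributes 0 new. Total: 11.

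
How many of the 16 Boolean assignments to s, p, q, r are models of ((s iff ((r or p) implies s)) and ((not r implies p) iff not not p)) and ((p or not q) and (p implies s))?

5

Initial set: {(((s iff ((r or p) implies s)) and ((not r implies p) iff not not p)) and ((p or not q) and (p implies s)))}.
(((s iff ((r or p) implies s)) and ((not r implies p) iff not not p)) and ((p or not q) and (p implies s))): α-rule — add ((s iff ((r or p) implies s)) and ((not r implies p) iff not not p)), ((p or not q) and (p implies s)).
((s iff ((r or p) implies s)) and ((not r implies p) iff not not p)): α-rule — add (s iff ((r or p) implies s)), ((not r implies p) iff not not p).
((p or not q) and (p implies s)): α-rule — add (p or not q), (p implies s).
(s iff ((r or p) implies s)): β-rule — branch into s, ((r or p) implies s)  //  not s, not ((r or p) implies s).
  branch 1 (add s, ((r or p) implies s)):
    ((not r implies p) iff not not p): β-rule — branch into (not r implies p), not not p  //  not (not r implies p), not not not p.
      branch 1.1 (add (not r implies p), not not p):
        not not p: drop double negation, giving p.
        (p or not q): β-rule — branch into p  //  not q.
          branch 1.1.1 (add p):
            (p implies s): β-rule — branch into not p  //  s.
              branch 1.1.1.1 (add not p):
                × closes — contains both p and not p.
              branch 1.1.1.2 (add s):
                ((r or p) implies s): β-rule — branch into not (r or p)  //  s.
                  branch 1.1.1.2.1 (add not (r or p)):
                    not (r or p): α-rule — add not r, not p.
                    × closes — contains both p and not p.
                  branch 1.1.1.2.2 (add s):
                    (not r implies p): β-rule — branch into not not r  //  p.
                      branch 1.1.1.2.2.1 (add not not r):
                        ○ open, literals {p=T, r=T, s=T}.
                      branch 1.1.1.2.2.2 (add p):
                        ○ open, literals {p=T, s=T}.
          branch 1.1.2 (add not q):
            (p implies s): β-rule — branch into not p  //  s.
              branch 1.1.2.1 (add not p):
                × closes — contains both p and not p.
              branch 1.1.2.2 (add s):
                ((r or p) implies s): β-rule — branch into not (r or p)  //  s.
                  branch 1.1.2.2.1 (add not (r or p)):
                    not (r or p): α-rule — add not r, not p.
                    × closes — contains both p and not p.
                  branch 1.1.2.2.2 (add s):
                    (not r implies p): β-rule — branch into not not r  //  p.
                      branch 1.1.2.2.2.1 (add not not r):
                        ○ open, literals {p=T, q=F, r=T, s=T}.
                      branch 1.1.2.2.2.2 (add p):
                        ○ open, literals {p=T, q=F, s=T}.
      branch 1.2 (add not (not r implies p), not not not p):
        not (not r implies p): α-rule — add not r, not p.
        not not not p: drop double negation, giving not p.
        (p or not q): β-rule — branch into p  //  not q.
          branch 1.2.1 (add p):
            × closes — contains both p and not p.
          branch 1.2.2 (add not q):
            (p implies s): β-rule — branch into not p  //  s.
              branch 1.2.2.1 (add not p):
                ((r or p) implies s): β-rule — branch into not (r or p)  //  s.
                  branch 1.2.2.1.1 (add not (r or p)):
                    not (r or p): α-rule — add not r, not p.
                    ○ open, literals {p=F, q=F, r=F, s=T}.
                  branch 1.2.2.1.2 (add s):
                    ○ open, literals {p=F, q=F, r=F, s=T}.
              branch 1.2.2.2 (add s):
                ((r or p) implies s): β-rule — branch into not (r or p)  //  s.
                  branch 1.2.2.2.1 (add not (r or p)):
                    not (r or p): α-rule — add not r, not p.
                    ○ open, literals {p=F, q=F, r=F, s=T}.
                  branch 1.2.2.2.2 (add s):
                    ○ open, literals {p=F, q=F, r=F, s=T}.
  branch 2 (add not s, not ((r or p) implies s)):
    not ((r or p) implies s): α-rule — add (r or p), not s.
    ((not r implies p) iff not not p): β-rule — branch into (not r implies p), not not p  //  not (not r implies p), not not not p.
      branch 2.1 (add (not r implies p), not not p):
        not not p: drop double negation, giving p.
        (p or not q): β-rule — branch into p  //  not q.
          branch 2.1.1 (add p):
            (p implies s): β-rule — branch into not p  //  s.
              branch 2.1.1.1 (add not p):
                × closes — contains both p and not p.
              branch 2.1.1.2 (add s):
                × closes — contains both s and not s.
          branch 2.1.2 (add not q):
            (p implies s): β-rule — branch into not p  //  s.
              branch 2.1.2.1 (add not p):
                × closes — contains both p and not p.
              branch 2.1.2.2 (add s):
                × closes — contains both s and not s.
      branch 2.2 (add not (not r implies p), not not not p):
        not (not r implies p): α-rule — add not r, not p.
        not not not p: drop double negation, giving not p.
        (p or not q): β-rule — branch into p  //  not q.
          branch 2.2.1 (add p):
            × closes — contains both p and not p.
          branch 2.2.2 (add not q):
            (p implies s): β-rule — branch into not p  //  s.
              branch 2.2.2.1 (add not p):
                (r or p): β-rule — branch into r  //  p.
                  branch 2.2.2.1.1 (add r):
                    × closes — contains both r and not r.
                  branch 2.2.2.1.2 (add p):
                    × closes — contains both p and not p.
              branch 2.2.2.2 (add s):
                × closes — contains both s and not s.
13 branches closed, 8 open.
Each open branch fixes some atoms; the unmentioned ones are free. Counting distinct full assignments: branch {p=T, r=T, s=T} (q) contributes 2 new; branch {p=T, s=T} (q, r) contributes 2 new; branch {p=T, q=F, r=T, s=T} (none free) contributes 0 new; branch {p=T, q=F, s=T} (r) contributes 0 new; branch {p=F, q=F, r=F, s=T} (none free) contributes 1 new; branch {p=F, q=F, r=F, s=T} (none free) contributes 0 new; branch {p=F, q=F, r=F, s=T} (none free) contributes 0 new; branch {p=F, q=F, r=F, s=T} (none free) contributes 0 new. Total: 5.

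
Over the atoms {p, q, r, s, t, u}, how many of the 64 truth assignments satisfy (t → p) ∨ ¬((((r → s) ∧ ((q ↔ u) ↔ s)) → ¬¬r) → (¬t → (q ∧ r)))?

48

Initial set: {((t → p) ∨ ¬((((r → s) ∧ ((q ↔ u) ↔ s)) → ¬¬r) → (¬t → (q ∧ r))))}.
((t → p) ∨ ¬((((r → s) ∧ ((q ↔ u) ↔ s)) → ¬¬r) → (¬t → (q ∧ r)))): β-rule — branch into (t → p)  //  ¬((((r → s) ∧ ((q ↔ u) ↔ s)) → ¬¬r) → (¬t → (q ∧ r))).
  branch 1 (add (t → p)):
    (t → p): β-rule — branch into ¬t  //  p.
      branch 1.1 (add ¬t):
        ○ open, literals {t=F}.
      branch 1.2 (add p):
        ○ open, literals {p=T}.
  branch 2 (add ¬((((r → s) ∧ ((q ↔ u) ↔ s)) → ¬¬r) → (¬t → (q ∧ r)))):
    ¬((((r → s) ∧ ((q ↔ u) ↔ s)) → ¬¬r) → (¬t → (q ∧ r))): α-rule — add (((r → s) ∧ ((q ↔ u) ↔ s)) → ¬¬r), ¬(¬t → (q ∧ r)).
    ¬(¬t → (q ∧ r)): α-rule — add ¬t, ¬(q ∧ r).
    (((r → s) ∧ ((q ↔ u) ↔ s)) → ¬¬r): β-rule — branch into ¬((r → s) ∧ ((q ↔ u) ↔ s))  //  ¬¬r.
      branch 2.1 (add ¬((r → s) ∧ ((q ↔ u) ↔ s))):
        ¬(q ∧ r): β-rule — branch into ¬q  //  ¬r.
          branch 2.1.1 (add ¬q):
            ¬((r → s) ∧ ((q ↔ u) ↔ s)): β-rule — branch into ¬(r → s)  //  ¬((q ↔ u) ↔ s).
              branch 2.1.1.1 (add ¬(r → s)):
                ¬(r → s): α-rule — add r, ¬s.
                ○ open, literals {q=F, r=T, s=F, t=F}.
              branch 2.1.1.2 (add ¬((q ↔ u) ↔ s)):
                ¬((q ↔ u) ↔ s): β-rule — branch into (q ↔ u), ¬s  //  ¬(q ↔ u), s.
                  branch 2.1.1.2.1 (add (q ↔ u), ¬s):
                    (q ↔ u): β-rule — branch into q, u  //  ¬q, ¬u.
                      branch 2.1.1.2.1.1 (add q, u):
                        × closes — contains both q and ¬q.
                      branch 2.1.1.2.1.2 (add ¬q, ¬u):
                        ○ open, literals {q=F, s=F, t=F, u=F}.
                  branch 2.1.1.2.2 (add ¬(q ↔ u), s):
                    ¬(q ↔ u): β-rule — branch into q, ¬u  //  ¬q, u.
                      branch 2.1.1.2.2.1 (add q, ¬u):
                        × closes — contains both q and ¬q.
                      branch 2.1.1.2.2.2 (add ¬q, u):
                        ○ open, literals {q=F, s=T, t=F, u=T}.
          branch 2.1.2 (add ¬r):
            ¬((r → s) ∧ ((q ↔ u) ↔ s)): β-rule — branch into ¬(r → s)  //  ¬((q ↔ u) ↔ s).
              branch 2.1.2.1 (add ¬(r → s)):
                ¬(r → s): α-rule — add r, ¬s.
                × closes — contains both r and ¬r.
              branch 2.1.2.2 (add ¬((q ↔ u) ↔ s)):
                ¬((q ↔ u) ↔ s): β-rule — branch into (q ↔ u), ¬s  //  ¬(q ↔ u), s.
                  branch 2.1.2.2.1 (add (q ↔ u), ¬s):
                    (q ↔ u): β-rule — branch into q, u  //  ¬q, ¬u.
                      branch 2.1.2.2.1.1 (add q, u):
                        ○ open, literals {q=T, r=F, s=F, t=F, u=T}.
                      branch 2.1.2.2.1.2 (add ¬q, ¬u):
                        ○ open, literals {q=F, r=F, s=F, t=F, u=F}.
                  branch 2.1.2.2.2 (add ¬(q ↔ u), s):
                    ¬(q ↔ u): β-rule — branch into q, ¬u  //  ¬q, u.
                      branch 2.1.2.2.2.1 (add q, ¬u):
                        ○ open, literals {q=T, r=F, s=T, t=F, u=F}.
                      branch 2.1.2.2.2.2 (add ¬q, u):
                        ○ open, literals {q=F, r=F, s=T, t=F, u=T}.
      branch 2.2 (add ¬¬r):
        ¬¬r: drop double negation, giving r.
        ¬(q ∧ r): β-rule — branch into ¬q  //  ¬r.
          branch 2.2.1 (add ¬q):
            ○ open, literals {q=F, r=T, t=F}.
          branch 2.2.2 (add ¬r):
            × closes — contains both r and ¬r.
4 branches closed, 10 open.
Each open branch fixes some atoms; the unmentioned ones are free. Counting distinct full assignments: branch {t=F} (p, q, r, s, u) contributes 32 new; branch {p=T} (q, r, s, t, u) contributes 16 new; branch {q=F, r=T, s=F, t=F} (p, u) contributes 0 new; branch {q=F, s=F, t=F, u=F} (p, r) contributes 0 new; branch {q=F, s=T, t=F, u=T} (p, r) contributes 0 new; branch {q=T, r=F, s=F, t=F, u=T} (p) contributes 0 new; branch {q=F, r=F, s=F, t=F, u=F} (p) contributes 0 new; branch {q=T, r=F, s=T, t=F, u=F} (p) contributes 0 new; branch {q=F, r=F, s=T, t=F, u=T} (p) contributes 0 new; branch {q=F, r=T, t=F} (p, s, u) contributes 0 new. Total: 48.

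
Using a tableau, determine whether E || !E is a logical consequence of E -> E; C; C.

Yes

Initial set: {(E -> E); C; C; !(E || !E)}.
!(E || !E): α-rule — add !E, !!E.
× closes — contains both E and !E.
All 1 branch closes.
Every branch closed, so the premises entail the conclusion.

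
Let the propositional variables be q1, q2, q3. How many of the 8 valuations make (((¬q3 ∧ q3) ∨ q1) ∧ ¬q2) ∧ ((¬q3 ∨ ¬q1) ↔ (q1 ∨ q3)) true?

Initial set: {((((¬q3 ∧ q3) ∨ q1) ∧ ¬q2) ∧ ((¬q3 ∨ ¬q1) ↔ (q1 ∨ q3)))}.
((((¬q3 ∧ q3) ∨ q1) ∧ ¬q2) ∧ ((¬q3 ∨ ¬q1) ↔ (q1 ∨ q3))): α-rule — add (((¬q3 ∧ q3) ∨ q1) ∧ ¬q2), ((¬q3 ∨ ¬q1) ↔ (q1 ∨ q3)).
(((¬q3 ∧ q3) ∨ q1) ∧ ¬q2): α-rule — add ((¬q3 ∧ q3) ∨ q1), ¬q2.
((¬q3 ∨ ¬q1) ↔ (q1 ∨ q3)): β-rule — branch into (¬q3 ∨ ¬q1), (q1 ∨ q3)  //  ¬(¬q3 ∨ ¬q1), ¬(q1 ∨ q3).
  branch 1 (add (¬q3 ∨ ¬q1), (q1 ∨ q3)):
    ((¬q3 ∧ q3) ∨ q1): β-rule — branch into (¬q3 ∧ q3)  //  q1.
      branch 1.1 (add (¬q3 ∧ q3)):
        (¬q3 ∧ q3): α-rule — add ¬q3, q3.
        × closes — contains both q3 and ¬q3.
      branch 1.2 (add q1):
        (¬q3 ∨ ¬q1): β-rule — branch into ¬q3  //  ¬q1.
          branch 1.2.1 (add ¬q3):
            (q1 ∨ q3): β-rule — branch into q1  //  q3.
              branch 1.2.1.1 (add q1):
                ○ open, literals {q1=true, q2=false, q3=false}.
              branch 1.2.1.2 (add q3):
                × closes — contains both q3 and ¬q3.
          branch 1.2.2 (add ¬q1):
            × closes — contains both q1 and ¬q1.
  branch 2 (add ¬(¬q3 ∨ ¬q1), ¬(q1 ∨ q3)):
    ¬(¬q3 ∨ ¬q1): α-rule — add ¬¬q3, ¬¬q1.
    ¬(q1 ∨ q3): α-rule — add ¬q1, ¬q3.
    × closes — contains both q1 and ¬q1.
4 branches closed, 1 open.
Each open branch fixes some atoms; the unmentioned ones are free. Counting distinct full assignments: branch {q1=true, q2=false, q3=false} (none free) contributes 1 new. Total: 1.

1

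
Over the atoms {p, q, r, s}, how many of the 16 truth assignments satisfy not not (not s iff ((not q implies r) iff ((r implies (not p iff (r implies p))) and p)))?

Initial set: {T not not (not s iff ((not q implies r) iff ((r implies (not p iff (r implies p))) and p)))}.
T not not (not s iff ((not q implies r) iff ((r implies (not p iff (r implies p))) and p))): drop double negation, giving T (not s iff ((not q implies r) iff ((r implies (not p iff (r implies p))) and p))).
T (not s iff ((not q implies r) iff ((r implies (not p iff (r implies p))) and p))): β-rule — branch into T not s, T ((not q implies r) iff ((r implies (not p iff (r implies p))) and p))  //  F not s, F ((not q implies r) iff ((r implies (not p iff (r implies p))) and p)).
  branch 1 (add T not s, T ((not q implies r) iff ((r implies (not p iff (r implies p))) and p))):
    T ((not q implies r) iff ((r implies (not p iff (r implies p))) and p)): β-rule — branch into T (not q implies r), T ((r implies (not p iff (r implies p))) and p)  //  F (not q implies r), F ((r implies (not p iff (r implies p))) and p).
      branch 1.1 (add T (not q implies r), T ((r implies (not p iff (r implies p))) and p)):
        T ((r implies (not p iff (r implies p))) and p): α-rule — add T (r implies (not p iff (r implies p))), T p.
        T (not q implies r): β-rule — branch into F not q  //  T r.
          branch 1.1.1 (add F not q):
            T (r implies (not p iff (r implies p))): β-rule — branch into F r  //  T (not p iff (r implies p)).
              branch 1.1.1.1 (add F r):
                ○ open, literals {p=true, q=true, r=false, s=false}.
              branch 1.1.1.2 (add T (not p iff (r implies p))):
                T (not p iff (r implies p)): β-rule — branch into T not p, T (r implies p)  //  F not p, F (r implies p).
                  branch 1.1.1.2.1 (add T not p, T (r implies p)):
                    × closes — contains both p and not p.
                  branch 1.1.1.2.2 (add F not p, F (r implies p)):
                    F (r implies p): α-rule — add T r, F p.
                    × closes — contains both p and not p.
          branch 1.1.2 (add T r):
            T (r implies (not p iff (r implies p))): β-rule — branch into F r  //  T (not p iff (r implies p)).
              branch 1.1.2.1 (add F r):
                × closes — contains both r and not r.
              branch 1.1.2.2 (add T (not p iff (r implies p))):
                T (not p iff (r implies p)): β-rule — branch into T not p, T (r implies p)  //  F not p, F (r implies p).
                  branch 1.1.2.2.1 (add T not p, T (r implies p)):
                    × closes — contains both p and not p.
                  branch 1.1.2.2.2 (add F not p, F (r implies p)):
                    F (r implies p): α-rule — add T r, F p.
                    × closes — contains both p and not p.
      branch 1.2 (add F (not q implies r), F ((r implies (not p iff (r implies p))) and p)):
        F (not q implies r): α-rule — add T not q, F r.
        F ((r implies (not p iff (r implies p))) and p): β-rule — branch into F (r implies (not p iff (r implies p)))  //  F p.
          branch 1.2.1 (add F (r implies (not p iff (r implies p)))):
            F (r implies (not p iff (r implies p))): α-rule — add T r, F (not p iff (r implies p)).
            × closes — contains both r and not r.
          branch 1.2.2 (add F p):
            ○ open, literals {p=false, q=false, r=false, s=false}.
  branch 2 (add F not s, F ((not q implies r) iff ((r implies (not p iff (r implies p))) and p))):
    F ((not q implies r) iff ((r implies (not p iff (r implies p))) and p)): β-rule — branch into T (not q implies r), F ((r implies (not p iff (r implies p))) and p)  //  F (not q implies r), T ((r implies (not p iff (r implies p))) and p).
      branch 2.1 (add T (not q implies r), F ((r implies (not p iff (r implies p))) and p)):
        T (not q implies r): β-rule — branch into F not q  //  T r.
          branch 2.1.1 (add F not q):
            F ((r implies (not p iff (r implies p))) and p): β-rule — branch into F (r implies (not p iff (r implies p)))  //  F p.
              branch 2.1.1.1 (add F (r implies (not p iff (r implies p)))):
                F (r implies (not p iff (r implies p))): α-rule — add T r, F (not p iff (r implies p)).
                F (not p iff (r implies p)): β-rule — branch into T not p, F (r implies p)  //  F not p, T (r implies p).
                  branch 2.1.1.1.1 (add T not p, F (r implies p)):
                    F (r implies p): α-rule — add T r, F p.
                    ○ open, literals {p=false, q=true, r=true, s=true}.
                  branch 2.1.1.1.2 (add F not p, T (r implies p)):
                    T (r implies p): β-rule — branch into F r  //  T p.
                      branch 2.1.1.1.2.1 (add F r):
                        × closes — contains both r and not r.
                      branch 2.1.1.1.2.2 (add T p):
                        ○ open, literals {p=true, q=true, r=true, s=true}.
              branch 2.1.1.2 (add F p):
                ○ open, literals {p=false, q=true, s=true}.
          branch 2.1.2 (add T r):
            F ((r implies (not p iff (r implies p))) and p): β-rule — branch into F (r implies (not p iff (r implies p)))  //  F p.
              branch 2.1.2.1 (add F (r implies (not p iff (r implies p)))):
                F (r implies (not p iff (r implies p))): α-rule — add T r, F (not p iff (r implies p)).
                F (not p iff (r implies p)): β-rule — branch into T not p, F (r implies p)  //  F not p, T (r implies p).
                  branch 2.1.2.1.1 (add T not p, F (r implies p)):
                    F (r implies p): α-rule — add T r, F p.
                    ○ open, literals {p=false, r=true, s=true}.
                  branch 2.1.2.1.2 (add F not p, T (r implies p)):
                    T (r implies p): β-rule — branch into F r  //  T p.
                      branch 2.1.2.1.2.1 (add F r):
                        × closes — contains both r and not r.
                      branch 2.1.2.1.2.2 (add T p):
                        ○ open, literals {p=true, r=true, s=true}.
              branch 2.1.2.2 (add F p):
                ○ open, literals {p=false, r=true, s=true}.
      branch 2.2 (add F (not q implies r), T ((r implies (not p iff (r implies p))) and p)):
        F (not q implies r): α-rule — add T not q, F r.
        T ((r implies (not p iff (r implies p))) and p): α-rule — add T (r implies (not p iff (r implies p))), T p.
        T (r implies (not p iff (r implies p))): β-rule — branch into F r  //  T (not p iff (r implies p)).
          branch 2.2.1 (add F r):
            ○ open, literals {p=true, q=false, r=false, s=true}.
          branch 2.2.2 (add T (not p iff (r implies p))):
            T (not p iff (r implies p)): β-rule — branch into T not p, T (r implies p)  //  F not p, F (r implies p).
              branch 2.2.2.1 (add T not p, T (r implies p)):
                × closes — contains both p and not p.
              branch 2.2.2.2 (add F not p, F (r implies p)):
                F (r implies p): α-rule — add T r, F p.
                × closes — contains both r and not r.
10 branches closed, 9 open.
Each open branch fixes some atoms; the unmentioned ones are free. Counting distinct full assignments: branch {p=true, q=true, r=false, s=false} (none free) contributes 1 new; branch {p=false, q=false, r=false, s=false} (none free) contributes 1 new; branch {p=false, q=true, r=true, s=true} (none free) contributes 1 new; branch {p=true, q=true, r=true, s=true} (none free) contributes 1 new; branch {p=false, q=true, s=true} (r) contributes 1 new; branch {p=false, r=true, s=true} (q) contributes 1 new; branch {p=true, r=true, s=true} (q) contributes 1 new; branch {p=false, r=true, s=true} (q) contributes 0 new; branch {p=true, q=false, r=false, s=true} (none free) contributes 1 new. Total: 8.

8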